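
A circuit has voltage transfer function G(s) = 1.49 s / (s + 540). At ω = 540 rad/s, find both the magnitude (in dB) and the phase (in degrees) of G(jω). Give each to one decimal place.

|j540| = 540
|j540 + 540| = √(540² + 540²) = 763.7
|G(j540)| = 1.49 × 540 / 763.7 = 1.0536
20 log₁₀(1.0536) = 0.45 dB
∠(j540) = 90.00°
∠(j540 + 540) = arctan(540/540) = 45.00°
∠G(j540) = 90.00° − 45.00° = 45.00°

|G| = 0.5 dB, ∠G = 45.0°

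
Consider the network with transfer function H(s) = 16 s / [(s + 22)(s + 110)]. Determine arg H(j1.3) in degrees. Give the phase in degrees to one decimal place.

∠(j1.3) = 90.00°
∠(j1.3 + 22) = arctan(1.3/22) = 3.38°
∠(j1.3 + 110) = arctan(1.3/110) = 0.68°
∠H(j1.3) = 90.00° − (3.38° + 0.68°) = 85.94°

85.9°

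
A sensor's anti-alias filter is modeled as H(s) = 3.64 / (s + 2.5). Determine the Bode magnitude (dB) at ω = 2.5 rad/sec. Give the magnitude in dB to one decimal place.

0.3 dB

|j2.5 + 2.5| = √(2.5² + 2.5²) = 3.536
|H(j2.5)| = 3.64 / 3.536 = 1.0295
20 log₁₀(1.0295) = 0.25 dB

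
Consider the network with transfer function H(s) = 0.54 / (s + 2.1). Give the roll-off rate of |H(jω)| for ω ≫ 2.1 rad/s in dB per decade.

With 0 zeros and 1 pole, the high-frequency asymptotic slope is 20 × (0 − 1) = -20 dB/decade.

-20 dB/decade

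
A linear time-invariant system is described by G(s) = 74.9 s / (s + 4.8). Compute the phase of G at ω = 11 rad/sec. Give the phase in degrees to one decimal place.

23.6°

∠(j11) = 90.00°
∠(j11 + 4.8) = arctan(11/4.8) = 66.43°
∠G(j11) = 90.00° − 66.43° = 23.57°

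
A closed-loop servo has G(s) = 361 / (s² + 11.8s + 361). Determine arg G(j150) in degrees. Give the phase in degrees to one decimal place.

∠[(j150)² + 11.8(j150) + 361] = ∠[-22139 + j1770] = 175.43°
∠G(j150) = −175.43° = -175.43°

-175.4°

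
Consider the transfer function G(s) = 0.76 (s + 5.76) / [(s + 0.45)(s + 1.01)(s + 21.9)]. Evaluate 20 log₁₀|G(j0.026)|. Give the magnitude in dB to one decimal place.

-7.2 dB

|j0.026 + 5.76| = √(0.026² + 5.76²) = 5.76
|j0.026 + 0.45| = √(0.026² + 0.45²) = 0.4508
|j0.026 + 1.01| = √(0.026² + 1.01²) = 1.01
|j0.026 + 21.9| = √(0.026² + 21.9²) = 21.9
|G(j0.026)| = 0.76 × 5.76 / (0.4508 × 1.01 × 21.9) = 0.43893
20 log₁₀(0.43893) = -7.15 dB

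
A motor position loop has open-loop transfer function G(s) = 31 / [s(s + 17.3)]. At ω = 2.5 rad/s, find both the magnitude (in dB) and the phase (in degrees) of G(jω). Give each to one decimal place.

|j2.5 + 17.3| = √(2.5² + 17.3²) = 17.48
|j2.5| = 2.5
|G(j2.5)| = 31 / (17.48 × 2.5) = 0.70939
20 log₁₀(0.70939) = -2.98 dB
∠(j2.5 + 17.3) = arctan(2.5/17.3) = 8.22°
∠(j2.5) = 90.00°
∠G(j2.5) = − (8.22° + 90.00°) = -98.22°

|G| = -3.0 dB, ∠G = -98.2°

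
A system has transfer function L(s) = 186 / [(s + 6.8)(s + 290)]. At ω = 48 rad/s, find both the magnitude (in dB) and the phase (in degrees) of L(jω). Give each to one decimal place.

|j48 + 6.8| = √(48² + 6.8²) = 48.48
|j48 + 290| = √(48² + 290²) = 293.9
|L(j48)| = 186 / (48.48 × 293.9) = 0.013052
20 log₁₀(0.013052) = -37.69 dB
∠(j48 + 6.8) = arctan(48/6.8) = 81.94°
∠(j48 + 290) = arctan(48/290) = 9.40°
∠L(j48) = − (81.94° + 9.40°) = -91.33°

|L| = -37.7 dB, ∠L = -91.3 deg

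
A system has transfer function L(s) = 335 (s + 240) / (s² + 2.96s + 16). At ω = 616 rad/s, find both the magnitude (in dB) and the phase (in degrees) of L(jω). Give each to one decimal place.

|j616 + 240| = √(616² + 240²) = 661.1
|(j616)² + 2.96(j616) + 16| = |-3.7944e+05 + j1823.4| = 3.794e+05
|L(j616)| = 335 × 661.1 / 3.794e+05 = 0.58367
20 log₁₀(0.58367) = -4.68 dB
∠(j616 + 240) = arctan(616/240) = 68.71°
∠[(j616)² + 2.96(j616) + 16] = ∠[-3.7944e+05 + j1823.4] = 179.72°
∠L(j616) = 68.71° − 179.72° = -111.01°

|L| = -4.7 dB, ∠L = -111.0°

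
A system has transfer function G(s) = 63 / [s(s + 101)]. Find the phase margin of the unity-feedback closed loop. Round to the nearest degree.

Gain crossover: |G(jω)| = 1 at ω ≈ 0.624 rad/sec.
∠G(j0.624) = −90° − arctan(0.624/101) ≈ -90.35°
PM = 180° + (-90.35°) = 89.65°

90°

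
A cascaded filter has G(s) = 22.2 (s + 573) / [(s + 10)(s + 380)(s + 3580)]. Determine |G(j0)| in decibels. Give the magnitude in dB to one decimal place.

G(0) = 22.2 × 573 / (10 × 380 × 3580) = 0.00093506
20 log₁₀(0.00093506) = -60.58 dB

-60.6 dB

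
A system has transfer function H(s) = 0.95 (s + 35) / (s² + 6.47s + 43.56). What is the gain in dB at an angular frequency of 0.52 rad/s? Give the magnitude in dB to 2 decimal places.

|j0.52 + 35| = √(0.52² + 35²) = 35
|(j0.52)² + 6.47(j0.52) + 43.56| = |43.29 + j3.3644| = 43.42
|H(j0.52)| = 0.95 × 35 / 43.42 = 0.76586
20 log₁₀(0.76586) = -2.317 dB

-2.32 dB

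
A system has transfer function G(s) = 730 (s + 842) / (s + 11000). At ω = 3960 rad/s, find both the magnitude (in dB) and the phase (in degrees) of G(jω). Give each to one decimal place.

|G| = 48.1 dB, ∠G = 58.2 deg

|j3960 + 842| = √(3960² + 842²) = 4049
|j3960 + 11000| = √(3960² + 11000²) = 1.169e+04
|G(j3960)| = 730 × 4049 / 1.169e+04 = 252.79
20 log₁₀(252.79) = 48.06 dB
∠(j3960 + 842) = arctan(3960/842) = 78.00°
∠(j3960 + 11000) = arctan(3960/11000) = 19.80°
∠G(j3960) = 78.00° − 19.80° = 58.20°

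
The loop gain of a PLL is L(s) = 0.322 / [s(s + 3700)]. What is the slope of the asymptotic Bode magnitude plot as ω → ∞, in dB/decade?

With 0 zeros and 2 poles, the high-frequency asymptotic slope is 20 × (0 − 2) = -40 dB/decade.

-40 dB/decade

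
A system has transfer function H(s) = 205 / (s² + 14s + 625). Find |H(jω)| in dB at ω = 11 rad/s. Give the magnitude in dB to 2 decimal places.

|(j11)² + 14(j11) + 625| = |504 + j154| = 527
|H(j11)| = 205 / 527 = 0.38899
20 log₁₀(0.38899) = -8.201 dB

-8.20 dB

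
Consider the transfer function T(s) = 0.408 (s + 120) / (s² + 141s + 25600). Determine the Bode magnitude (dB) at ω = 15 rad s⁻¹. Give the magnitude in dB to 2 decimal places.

-54.25 dB

|j15 + 120| = √(15² + 120²) = 120.9
|(j15)² + 141(j15) + 25600| = |25375 + j2115| = 2.546e+04
|T(j15)| = 0.408 × 120.9 / 2.546e+04 = 0.0019378
20 log₁₀(0.0019378) = -54.254 dB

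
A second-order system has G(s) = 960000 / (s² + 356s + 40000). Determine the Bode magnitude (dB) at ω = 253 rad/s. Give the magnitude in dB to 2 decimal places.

|(j253)² + 356(j253) + 40000| = |-24009 + j90068| = 9.321e+04
|G(j253)| = 960000 / 9.321e+04 = 10.299
20 log₁₀(10.299) = 20.256 dB

20.26 dB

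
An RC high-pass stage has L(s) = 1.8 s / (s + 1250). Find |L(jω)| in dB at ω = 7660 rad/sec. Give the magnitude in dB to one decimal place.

|j7660| = 7660
|j7660 + 1250| = √(7660² + 1250²) = 7761
|L(j7660)| = 1.8 × 7660 / 7761 = 1.7765
20 log₁₀(1.7765) = 4.99 dB

5.0 dB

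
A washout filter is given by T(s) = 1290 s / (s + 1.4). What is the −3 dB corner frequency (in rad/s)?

1.4 rad/s

For a single-pole high-pass, the −3 dB point is at the pole: ω = 1.4 rad/s.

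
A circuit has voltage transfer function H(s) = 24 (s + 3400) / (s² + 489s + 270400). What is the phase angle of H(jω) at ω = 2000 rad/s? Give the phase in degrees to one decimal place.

∠(j2000 + 3400) = arctan(2000/3400) = 30.47°
∠[(j2000)² + 489(j2000) + 270400] = ∠[-3.7296e+06 + j9.78e+05] = 165.31°
∠H(j2000) = 30.47° − 165.31° = -134.84°

-134.8°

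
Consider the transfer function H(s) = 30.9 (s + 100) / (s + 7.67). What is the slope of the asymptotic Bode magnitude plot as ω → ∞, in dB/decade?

0 dB/decade

With 1 zero and 1 pole, the high-frequency asymptotic slope is 20 × (1 − 1) = 0 dB/decade.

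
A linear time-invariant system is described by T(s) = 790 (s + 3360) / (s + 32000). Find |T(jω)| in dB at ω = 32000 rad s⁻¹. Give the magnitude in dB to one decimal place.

55.0 dB

|j32000 + 3360| = √(32000² + 3360²) = 3.218e+04
|j32000 + 32000| = √(32000² + 32000²) = 4.525e+04
|T(j32000)| = 790 × 3.218e+04 / 4.525e+04 = 561.69
20 log₁₀(561.69) = 54.99 dB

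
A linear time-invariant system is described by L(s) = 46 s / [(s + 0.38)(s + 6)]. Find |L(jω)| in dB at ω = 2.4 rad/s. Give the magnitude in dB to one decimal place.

|j2.4| = 2.4
|j2.4 + 0.38| = √(2.4² + 0.38²) = 2.43
|j2.4 + 6| = √(2.4² + 6²) = 6.462
|L(j2.4)| = 46 × 2.4 / (2.43 × 6.462) = 7.0307
20 log₁₀(7.0307) = 16.94 dB

16.9 dB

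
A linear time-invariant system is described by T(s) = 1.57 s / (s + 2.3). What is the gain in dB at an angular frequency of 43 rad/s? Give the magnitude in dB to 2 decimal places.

|j43| = 43
|j43 + 2.3| = √(43² + 2.3²) = 43.06
|T(j43)| = 1.57 × 43 / 43.06 = 1.5678
20 log₁₀(1.5678) = 3.906 dB

3.91 dB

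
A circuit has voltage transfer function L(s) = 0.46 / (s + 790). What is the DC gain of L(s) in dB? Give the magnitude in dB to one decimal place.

L(0) = 0.46 / 790 = 0.00058228
20 log₁₀(0.00058228) = -64.70 dB

-64.7 dB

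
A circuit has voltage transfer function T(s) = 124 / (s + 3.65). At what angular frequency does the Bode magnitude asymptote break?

The single real pole at s = −3.65 gives a corner at ω = 3.65 rad/sec.

3.65 rad/sec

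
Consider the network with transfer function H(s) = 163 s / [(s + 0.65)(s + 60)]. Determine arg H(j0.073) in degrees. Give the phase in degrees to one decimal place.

∠(j0.073) = 90.00°
∠(j0.073 + 0.65) = arctan(0.073/0.65) = 6.41°
∠(j0.073 + 60) = arctan(0.073/60) = 0.07°
∠H(j0.073) = 90.00° − (6.41° + 0.07°) = 83.52°

83.5°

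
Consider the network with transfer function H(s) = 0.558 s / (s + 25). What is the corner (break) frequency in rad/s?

25 rad/s

The single real pole at s = −25 gives a corner at ω = 25 rad/s.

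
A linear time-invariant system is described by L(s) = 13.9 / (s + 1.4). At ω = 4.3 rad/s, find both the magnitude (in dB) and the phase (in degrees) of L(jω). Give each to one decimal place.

|j4.3 + 1.4| = √(4.3² + 1.4²) = 4.522
|L(j4.3)| = 13.9 / 4.522 = 3.0737
20 log₁₀(3.0737) = 9.75 dB
∠(j4.3 + 1.4) = arctan(4.3/1.4) = 71.97°
∠L(j4.3) = −71.97° = -71.97°

|L| = 9.8 dB, ∠L = -72.0°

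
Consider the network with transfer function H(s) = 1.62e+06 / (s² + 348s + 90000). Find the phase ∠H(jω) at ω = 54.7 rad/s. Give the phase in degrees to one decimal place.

∠[(j54.7)² + 348(j54.7) + 90000] = ∠[87008 + j19036] = 12.34°
∠H(j54.7) = −12.34° = -12.34°

-12.3°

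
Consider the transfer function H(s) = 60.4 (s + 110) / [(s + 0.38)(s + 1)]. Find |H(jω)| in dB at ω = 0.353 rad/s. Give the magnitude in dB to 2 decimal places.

|j0.353 + 110| = √(0.353² + 110²) = 110
|j0.353 + 0.38| = √(0.353² + 0.38²) = 0.5187
|j0.353 + 1| = √(0.353² + 1²) = 1.06
|H(j0.353)| = 60.4 × 110 / (0.5187 × 1.06) = 12079
20 log₁₀(12079) = 81.641 dB

81.64 dB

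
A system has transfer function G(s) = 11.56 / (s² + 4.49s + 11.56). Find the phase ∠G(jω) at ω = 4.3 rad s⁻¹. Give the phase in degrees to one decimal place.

-109.7°

∠[(j4.3)² + 4.49(j4.3) + 11.56] = ∠[-6.93 + j19.307] = 109.74°
∠G(j4.3) = −109.74° = -109.74°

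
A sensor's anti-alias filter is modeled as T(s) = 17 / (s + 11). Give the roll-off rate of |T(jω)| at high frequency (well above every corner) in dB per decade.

With 0 zeros and 1 pole, the high-frequency asymptotic slope is 20 × (0 − 1) = -20 dB/decade.

-20 dB/decade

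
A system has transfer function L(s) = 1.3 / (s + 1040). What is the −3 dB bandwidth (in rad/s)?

1040 rad/s

For a single-pole low-pass, the −3 dB point is at the pole: ω = 1040 rad/s.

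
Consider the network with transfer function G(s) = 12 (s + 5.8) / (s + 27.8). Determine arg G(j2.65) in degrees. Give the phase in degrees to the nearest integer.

19°

∠(j2.65 + 5.8) = arctan(2.65/5.8) = 24.56°
∠(j2.65 + 27.8) = arctan(2.65/27.8) = 5.45°
∠G(j2.65) = 24.56° − 5.45° = 19.11°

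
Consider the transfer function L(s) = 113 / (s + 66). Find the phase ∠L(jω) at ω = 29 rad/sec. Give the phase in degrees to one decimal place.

∠(j29 + 66) = arctan(29/66) = 23.72°
∠L(j29) = −23.72° = -23.72°

-23.7°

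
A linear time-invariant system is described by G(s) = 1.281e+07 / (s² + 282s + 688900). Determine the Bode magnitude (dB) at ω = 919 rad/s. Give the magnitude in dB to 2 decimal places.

32.54 dB

|(j919)² + 282(j919) + 688900| = |-1.5566e+05 + j2.5916e+05| = 3.023e+05
|G(j919)| = 1.281e+07 / 3.023e+05 = 42.373
20 log₁₀(42.373) = 32.542 dB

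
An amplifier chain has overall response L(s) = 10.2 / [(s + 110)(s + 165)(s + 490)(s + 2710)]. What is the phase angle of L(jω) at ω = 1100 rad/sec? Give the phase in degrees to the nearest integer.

∠(j1100 + 110) = arctan(1100/110) = 84.29°
∠(j1100 + 165) = arctan(1100/165) = 81.47°
∠(j1100 + 490) = arctan(1100/490) = 65.99°
∠(j1100 + 2710) = arctan(1100/2710) = 22.09°
∠L(j1100) = − (84.29° + 81.47° + 65.99° + 22.09°) = -253.84°

-254°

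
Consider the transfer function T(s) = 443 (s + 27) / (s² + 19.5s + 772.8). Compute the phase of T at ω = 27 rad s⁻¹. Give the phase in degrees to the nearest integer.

-40°

∠(j27 + 27) = arctan(27/27) = 45.00°
∠[(j27)² + 19.5(j27) + 772.8] = ∠[43.8 + j526.5] = 85.24°
∠T(j27) = 45.00° − 85.24° = -40.24°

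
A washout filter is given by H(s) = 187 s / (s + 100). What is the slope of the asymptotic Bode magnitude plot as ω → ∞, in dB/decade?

0 dB/decade

With 1 zero and 1 pole, the high-frequency asymptotic slope is 20 × (1 − 1) = 0 dB/decade.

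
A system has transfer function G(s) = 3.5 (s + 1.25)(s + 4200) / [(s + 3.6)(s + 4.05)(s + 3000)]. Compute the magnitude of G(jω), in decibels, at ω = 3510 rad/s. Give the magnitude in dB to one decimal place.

|j3510 + 1.25| = √(3510² + 1.25²) = 3510
|j3510 + 4200| = √(3510² + 4200²) = 5474
|j3510 + 3.6| = √(3510² + 3.6²) = 3510
|j3510 + 4.05| = √(3510² + 4.05²) = 3510
|j3510 + 3000| = √(3510² + 3000²) = 4617
|G(j3510)| = 3.5 × 3510 × 5474 / (3510 × 3510 × 4617) = 0.0011821
20 log₁₀(0.0011821) = -58.55 dB

-58.5 dB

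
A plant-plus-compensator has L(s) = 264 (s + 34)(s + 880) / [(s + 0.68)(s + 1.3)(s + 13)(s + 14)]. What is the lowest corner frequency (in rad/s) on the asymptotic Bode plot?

0.68 rad/s

Break frequencies occur at each pole and zero magnitude: 0.68 rad/s, 1.3 rad/s, 13 rad/s, 14 rad/s, 34 rad/s, 880 rad/s.
The lowest is 0.68 rad/s.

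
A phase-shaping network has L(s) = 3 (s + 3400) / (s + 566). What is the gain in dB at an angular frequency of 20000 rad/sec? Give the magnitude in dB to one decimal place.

|j20000 + 3400| = √(20000² + 3400²) = 2.029e+04
|j20000 + 566| = √(20000² + 566²) = 2.001e+04
|L(j20000)| = 3 × 2.029e+04 / 2.001e+04 = 3.0418
20 log₁₀(3.0418) = 9.66 dB

9.7 dB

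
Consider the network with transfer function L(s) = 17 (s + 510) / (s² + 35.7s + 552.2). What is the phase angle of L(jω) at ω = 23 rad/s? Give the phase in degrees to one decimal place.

∠(j23 + 510) = arctan(23/510) = 2.58°
∠[(j23)² + 35.7(j23) + 552.2] = ∠[23.2 + j821.1] = 88.38°
∠L(j23) = 2.58° − 88.38° = -85.80°

-85.8°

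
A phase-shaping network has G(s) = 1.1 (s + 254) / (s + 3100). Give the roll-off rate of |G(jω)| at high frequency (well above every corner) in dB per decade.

0 dB/decade

With 1 zero and 1 pole, the high-frequency asymptotic slope is 20 × (1 − 1) = 0 dB/decade.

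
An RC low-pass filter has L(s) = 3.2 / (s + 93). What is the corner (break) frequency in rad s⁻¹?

93 rad s⁻¹

The single real pole at s = −93 gives a corner at ω = 93 rad s⁻¹.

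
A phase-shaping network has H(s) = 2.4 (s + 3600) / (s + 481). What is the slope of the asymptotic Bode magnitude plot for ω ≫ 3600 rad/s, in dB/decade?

0 dB/decade

With 1 zero and 1 pole, the high-frequency asymptotic slope is 20 × (1 − 1) = 0 dB/decade.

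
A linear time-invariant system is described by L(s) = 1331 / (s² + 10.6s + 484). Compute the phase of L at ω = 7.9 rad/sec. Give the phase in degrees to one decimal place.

∠[(j7.9)² + 10.6(j7.9) + 484] = ∠[421.59 + j83.74] = 11.23°
∠L(j7.9) = −11.23° = -11.23°

-11.2 deg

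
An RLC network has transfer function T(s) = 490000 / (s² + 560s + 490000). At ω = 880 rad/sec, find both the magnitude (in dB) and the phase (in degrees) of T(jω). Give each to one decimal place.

|(j880)² + 560(j880) + 490000| = |-2.844e+05 + j4.928e+05| = 5.69e+05
|T(j880)| = 490000 / 5.69e+05 = 0.86119
20 log₁₀(0.86119) = -1.30 dB
∠[(j880)² + 560(j880) + 490000] = ∠[-2.844e+05 + j4.928e+05] = 119.99°
∠T(j880) = −119.99° = -119.99°

|T| = -1.3 dB, ∠T = -120.0°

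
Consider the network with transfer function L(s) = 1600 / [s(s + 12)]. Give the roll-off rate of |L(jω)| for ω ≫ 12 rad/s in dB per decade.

-40 dB/decade

With 0 zeros and 2 poles, the high-frequency asymptotic slope is 20 × (0 − 2) = -40 dB/decade.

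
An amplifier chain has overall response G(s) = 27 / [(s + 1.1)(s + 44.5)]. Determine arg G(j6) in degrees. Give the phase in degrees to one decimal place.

∠(j6 + 1.1) = arctan(6/1.1) = 79.61°
∠(j6 + 44.5) = arctan(6/44.5) = 7.68°
∠G(j6) = − (79.61° + 7.68°) = -87.29°

-87.3 deg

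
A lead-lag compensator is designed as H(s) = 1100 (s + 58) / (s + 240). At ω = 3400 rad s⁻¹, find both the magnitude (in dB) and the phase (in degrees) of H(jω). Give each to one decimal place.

|H| = 60.8 dB, ∠H = 3.1°

|j3400 + 58| = √(3400² + 58²) = 3400
|j3400 + 240| = √(3400² + 240²) = 3408
|H(j3400)| = 1100 × 3400 / 3408 = 1097.4
20 log₁₀(1097.4) = 60.81 dB
∠(j3400 + 58) = arctan(3400/58) = 89.02°
∠(j3400 + 240) = arctan(3400/240) = 85.96°
∠H(j3400) = 89.02° − 85.96° = 3.06°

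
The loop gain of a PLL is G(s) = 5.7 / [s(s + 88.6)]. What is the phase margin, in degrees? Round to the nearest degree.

90°

Gain crossover: |G(jω)| = 1 at ω ≈ 0.0643 rad s⁻¹.
∠G(j0.0643) = −90° − arctan(0.0643/88.6) ≈ -90.04°
PM = 180° + (-90.04°) = 89.96°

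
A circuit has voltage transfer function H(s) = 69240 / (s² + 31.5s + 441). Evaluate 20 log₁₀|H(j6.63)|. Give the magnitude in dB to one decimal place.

43.8 dB

|(j6.63)² + 31.5(j6.63) + 441| = |397.04 + j208.84| = 448.6
|H(j6.63)| = 69240 / 448.6 = 154.34
20 log₁₀(154.34) = 43.77 dB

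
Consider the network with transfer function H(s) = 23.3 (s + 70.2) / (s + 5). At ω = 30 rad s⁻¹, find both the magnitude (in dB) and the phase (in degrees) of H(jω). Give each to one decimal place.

|H| = 35.3 dB, ∠H = -57.4 deg

|j30 + 70.2| = √(30² + 70.2²) = 76.34
|j30 + 5| = √(30² + 5²) = 30.41
|H(j30)| = 23.3 × 76.34 / 30.41 = 58.485
20 log₁₀(58.485) = 35.34 dB
∠(j30 + 70.2) = arctan(30/70.2) = 23.14°
∠(j30 + 5) = arctan(30/5) = 80.54°
∠H(j30) = 23.14° − 80.54° = -57.40°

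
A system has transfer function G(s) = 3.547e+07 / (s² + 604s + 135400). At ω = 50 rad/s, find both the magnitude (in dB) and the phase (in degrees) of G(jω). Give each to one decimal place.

|(j50)² + 604(j50) + 135400| = |1.329e+05 + j30200| = 1.363e+05
|G(j50)| = 3.547e+07 / 1.363e+05 = 260.26
20 log₁₀(260.26) = 48.31 dB
∠[(j50)² + 604(j50) + 135400] = ∠[1.329e+05 + j30200] = 12.80°
∠G(j50) = −12.80° = -12.80°

|G| = 48.3 dB, ∠G = -12.8°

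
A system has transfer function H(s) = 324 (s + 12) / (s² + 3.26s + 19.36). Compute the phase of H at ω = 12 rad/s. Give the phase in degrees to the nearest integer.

-118°

∠(j12 + 12) = arctan(12/12) = 45.00°
∠[(j12)² + 3.26(j12) + 19.36] = ∠[-124.64 + j39.12] = 162.57°
∠H(j12) = 45.00° − 162.57° = -117.57°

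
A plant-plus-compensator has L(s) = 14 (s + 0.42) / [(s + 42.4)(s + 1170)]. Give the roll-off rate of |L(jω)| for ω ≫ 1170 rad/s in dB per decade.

With 1 zero and 2 poles, the high-frequency asymptotic slope is 20 × (1 − 2) = -20 dB/decade.

-20 dB/decade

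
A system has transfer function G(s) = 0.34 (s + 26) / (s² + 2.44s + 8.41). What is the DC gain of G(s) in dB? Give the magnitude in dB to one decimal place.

0.4 dB

G(0) = 0.34 × 26 / 8.41 = 1.0511
20 log₁₀(1.0511) = 0.43 dB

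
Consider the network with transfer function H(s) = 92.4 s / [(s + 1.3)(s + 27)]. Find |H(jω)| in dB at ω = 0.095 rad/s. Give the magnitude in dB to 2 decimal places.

-12.06 dB

|j0.095| = 0.095
|j0.095 + 1.3| = √(0.095² + 1.3²) = 1.303
|j0.095 + 27| = √(0.095² + 27²) = 27
|H(j0.095)| = 92.4 × 0.095 / (1.303 × 27) = 0.24942
20 log₁₀(0.24942) = -12.061 dB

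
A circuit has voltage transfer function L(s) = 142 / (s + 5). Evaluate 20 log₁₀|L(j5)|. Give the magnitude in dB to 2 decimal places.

26.06 dB

|j5 + 5| = √(5² + 5²) = 7.071
|L(j5)| = 142 / 7.071 = 20.082
20 log₁₀(20.082) = 26.056 dB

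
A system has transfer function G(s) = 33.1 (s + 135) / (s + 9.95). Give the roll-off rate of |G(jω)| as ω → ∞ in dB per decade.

With 1 zero and 1 pole, the high-frequency asymptotic slope is 20 × (1 − 1) = 0 dB/decade.

0 dB/decade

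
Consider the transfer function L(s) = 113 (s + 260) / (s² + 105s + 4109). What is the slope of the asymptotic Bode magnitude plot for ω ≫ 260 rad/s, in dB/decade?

With 1 zero and 2 poles, the high-frequency asymptotic slope is 20 × (1 − 2) = -20 dB/decade.

-20 dB/decade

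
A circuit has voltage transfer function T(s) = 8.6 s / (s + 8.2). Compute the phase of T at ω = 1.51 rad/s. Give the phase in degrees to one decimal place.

∠(j1.51) = 90.00°
∠(j1.51 + 8.2) = arctan(1.51/8.2) = 10.43°
∠T(j1.51) = 90.00° − 10.43° = 79.57°

79.6°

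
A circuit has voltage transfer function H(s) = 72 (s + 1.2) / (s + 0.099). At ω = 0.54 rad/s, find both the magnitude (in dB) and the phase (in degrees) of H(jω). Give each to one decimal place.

|H| = 44.7 dB, ∠H = -55.4°

|j0.54 + 1.2| = √(0.54² + 1.2²) = 1.316
|j0.54 + 0.099| = √(0.54² + 0.099²) = 0.549
|H(j0.54)| = 72 × 1.316 / 0.549 = 172.58
20 log₁₀(172.58) = 44.74 dB
∠(j0.54 + 1.2) = arctan(0.54/1.2) = 24.23°
∠(j0.54 + 0.099) = arctan(0.54/0.099) = 79.61°
∠H(j0.54) = 24.23° − 79.61° = -55.38°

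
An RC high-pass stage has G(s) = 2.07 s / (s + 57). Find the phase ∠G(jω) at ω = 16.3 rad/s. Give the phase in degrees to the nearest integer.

∠(j16.3) = 90.00°
∠(j16.3 + 57) = arctan(16.3/57) = 15.96°
∠G(j16.3) = 90.00° − 15.96° = 74.04°

74°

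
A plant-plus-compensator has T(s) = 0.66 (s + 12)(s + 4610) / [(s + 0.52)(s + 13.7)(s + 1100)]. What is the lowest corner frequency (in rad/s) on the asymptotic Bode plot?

Break frequencies occur at each pole and zero magnitude: 0.52 rad/s, 12 rad/s, 13.7 rad/s, 1100 rad/s, 4610 rad/s.
The lowest is 0.52 rad/s.

0.52 rad/s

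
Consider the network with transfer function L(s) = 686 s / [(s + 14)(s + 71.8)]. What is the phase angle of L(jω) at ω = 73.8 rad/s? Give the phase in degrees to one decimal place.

∠(j73.8) = 90.00°
∠(j73.8 + 14) = arctan(73.8/14) = 79.26°
∠(j73.8 + 71.8) = arctan(73.8/71.8) = 45.79°
∠L(j73.8) = 90.00° − (79.26° + 45.79°) = -35.05°

-35.0°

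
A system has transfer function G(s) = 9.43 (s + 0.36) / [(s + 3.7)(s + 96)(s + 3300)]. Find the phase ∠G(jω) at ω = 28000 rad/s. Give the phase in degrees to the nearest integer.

-173°

∠(j28000 + 0.36) = arctan(28000/0.36) = 90.00°
∠(j28000 + 3.7) = arctan(28000/3.7) = 89.99°
∠(j28000 + 96) = arctan(28000/96) = 89.80°
∠(j28000 + 3300) = arctan(28000/3300) = 83.28°
∠G(j28000) = 90.00° − (89.99° + 89.80° + 83.28°) = -173.08°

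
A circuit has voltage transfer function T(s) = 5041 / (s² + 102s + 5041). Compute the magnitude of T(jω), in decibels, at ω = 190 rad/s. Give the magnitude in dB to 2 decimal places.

|(j190)² + 102(j190) + 5041| = |-31059 + j19380| = 3.661e+04
|T(j190)| = 5041 / 3.661e+04 = 0.1377
20 log₁₀(0.1377) = -17.222 dB

-17.22 dB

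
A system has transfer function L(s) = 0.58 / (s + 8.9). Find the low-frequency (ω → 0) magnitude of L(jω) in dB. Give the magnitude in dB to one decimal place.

L(0) = 0.58 / 8.9 = 0.065169
20 log₁₀(0.065169) = -23.72 dB

-23.7 dB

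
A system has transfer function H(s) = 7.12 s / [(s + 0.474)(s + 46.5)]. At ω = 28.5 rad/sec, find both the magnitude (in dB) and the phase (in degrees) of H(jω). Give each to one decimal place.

|j28.5| = 28.5
|j28.5 + 0.474| = √(28.5² + 0.474²) = 28.5
|j28.5 + 46.5| = √(28.5² + 46.5²) = 54.54
|H(j28.5)| = 7.12 × 28.5 / (28.5 × 54.54) = 0.13053
20 log₁₀(0.13053) = -17.69 dB
∠(j28.5) = 90.00°
∠(j28.5 + 0.474) = arctan(28.5/0.474) = 89.05°
∠(j28.5 + 46.5) = arctan(28.5/46.5) = 31.50°
∠H(j28.5) = 90.00° − (89.05° + 31.50°) = -30.55°

|H| = -17.7 dB, ∠H = -30.6 deg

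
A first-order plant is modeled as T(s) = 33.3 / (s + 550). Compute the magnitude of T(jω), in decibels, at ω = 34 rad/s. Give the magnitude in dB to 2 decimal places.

|j34 + 550| = √(34² + 550²) = 551
|T(j34)| = 33.3 / 551 = 0.06043
20 log₁₀(0.06043) = -24.375 dB

-24.37 dB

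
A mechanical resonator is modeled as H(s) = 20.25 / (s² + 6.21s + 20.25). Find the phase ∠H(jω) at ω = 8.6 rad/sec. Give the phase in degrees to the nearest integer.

-135°

∠[(j8.6)² + 6.21(j8.6) + 20.25] = ∠[-53.71 + j53.406] = 135.16°
∠H(j8.6) = −135.16° = -135.16°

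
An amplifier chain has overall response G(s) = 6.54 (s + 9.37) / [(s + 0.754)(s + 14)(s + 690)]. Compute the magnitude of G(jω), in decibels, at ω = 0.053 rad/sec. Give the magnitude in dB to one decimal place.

-41.5 dB

|j0.053 + 9.37| = √(0.053² + 9.37²) = 9.37
|j0.053 + 0.754| = √(0.053² + 0.754²) = 0.7559
|j0.053 + 14| = √(0.053² + 14²) = 14
|j0.053 + 690| = √(0.053² + 690²) = 690
|G(j0.053)| = 6.54 × 9.37 / (0.7559 × 14 × 690) = 0.0083927
20 log₁₀(0.0083927) = -41.52 dB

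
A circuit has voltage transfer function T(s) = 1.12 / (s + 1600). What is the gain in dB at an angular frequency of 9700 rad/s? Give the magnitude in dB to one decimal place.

-78.9 dB

|j9700 + 1600| = √(9700² + 1600²) = 9831
|T(j9700)| = 1.12 / 9831 = 0.00011392
20 log₁₀(0.00011392) = -78.87 dB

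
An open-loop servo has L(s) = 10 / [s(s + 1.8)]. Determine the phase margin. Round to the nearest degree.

32 deg

Gain crossover: |L(jω)| = 1 at ω ≈ 2.92 rad/sec.
∠L(j2.92) = −90° − arctan(2.92/1.8) ≈ -148.32°
PM = 180° + (-148.32°) = 31.68°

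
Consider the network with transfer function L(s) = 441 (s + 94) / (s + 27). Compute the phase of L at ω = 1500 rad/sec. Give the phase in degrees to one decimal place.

-2.6°

∠(j1500 + 94) = arctan(1500/94) = 86.41°
∠(j1500 + 27) = arctan(1500/27) = 88.97°
∠L(j1500) = 86.41° − 88.97° = -2.55°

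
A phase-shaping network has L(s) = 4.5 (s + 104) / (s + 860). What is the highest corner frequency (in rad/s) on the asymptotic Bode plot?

860 rad/s

Break frequencies occur at each pole and zero magnitude: 104 rad/s, 860 rad/s.
The highest is 860 rad/s.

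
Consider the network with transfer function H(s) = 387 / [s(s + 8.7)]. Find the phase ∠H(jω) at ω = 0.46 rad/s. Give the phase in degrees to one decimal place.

-93.0°

∠(j0.46 + 8.7) = arctan(0.46/8.7) = 3.03°
∠(j0.46) = 90.00°
∠H(j0.46) = − (3.03° + 90.00°) = -93.03°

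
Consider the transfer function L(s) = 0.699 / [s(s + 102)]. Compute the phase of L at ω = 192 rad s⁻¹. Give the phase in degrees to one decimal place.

-152.0°

∠(j192 + 102) = arctan(192/102) = 62.02°
∠(j192) = 90.00°
∠L(j192) = − (62.02° + 90.00°) = -152.02°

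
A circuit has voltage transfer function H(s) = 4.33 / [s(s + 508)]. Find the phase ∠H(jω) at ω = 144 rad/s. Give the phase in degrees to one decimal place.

-105.8 deg

∠(j144 + 508) = arctan(144/508) = 15.83°
∠(j144) = 90.00°
∠H(j144) = − (15.83° + 90.00°) = -105.83°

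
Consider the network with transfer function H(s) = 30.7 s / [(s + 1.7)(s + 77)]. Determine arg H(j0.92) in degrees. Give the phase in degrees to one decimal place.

60.9°

∠(j0.92) = 90.00°
∠(j0.92 + 1.7) = arctan(0.92/1.7) = 28.42°
∠(j0.92 + 77) = arctan(0.92/77) = 0.68°
∠H(j0.92) = 90.00° − (28.42° + 0.68°) = 60.89°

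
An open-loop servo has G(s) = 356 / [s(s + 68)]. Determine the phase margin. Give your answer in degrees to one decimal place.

Gain crossover: |G(jω)| = 1 at ω ≈ 5.22 rad s⁻¹.
∠G(j5.22) = −90° − arctan(5.22/68) ≈ -94.39°
PM = 180° + (-94.39°) = 85.61°

85.6°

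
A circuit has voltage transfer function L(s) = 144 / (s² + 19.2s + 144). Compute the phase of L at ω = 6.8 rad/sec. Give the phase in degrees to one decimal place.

∠[(j6.8)² + 19.2(j6.8) + 144] = ∠[97.76 + j130.56] = 53.18°
∠L(j6.8) = −53.18° = -53.18°

-53.2 deg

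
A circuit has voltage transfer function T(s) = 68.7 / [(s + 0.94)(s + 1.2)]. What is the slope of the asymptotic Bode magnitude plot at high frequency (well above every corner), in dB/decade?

With 0 zeros and 2 poles, the high-frequency asymptotic slope is 20 × (0 − 2) = -40 dB/decade.

-40 dB/decade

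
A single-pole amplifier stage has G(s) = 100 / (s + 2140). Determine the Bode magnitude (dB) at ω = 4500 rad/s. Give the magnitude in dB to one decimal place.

-33.9 dB

|j4500 + 2140| = √(4500² + 2140²) = 4983
|G(j4500)| = 100 / 4983 = 0.020069
20 log₁₀(0.020069) = -33.95 dB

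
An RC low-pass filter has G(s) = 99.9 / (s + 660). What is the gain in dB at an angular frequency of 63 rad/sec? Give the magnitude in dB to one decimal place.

|j63 + 660| = √(63² + 660²) = 663
|G(j63)| = 99.9 / 663 = 0.15068
20 log₁₀(0.15068) = -16.44 dB

-16.4 dB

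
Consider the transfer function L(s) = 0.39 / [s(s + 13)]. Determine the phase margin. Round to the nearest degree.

Gain crossover: |L(jω)| = 1 at ω ≈ 0.03 rad/s.
∠L(j0.03) = −90° − arctan(0.03/13) ≈ -90.13°
PM = 180° + (-90.13°) = 89.87°

90 deg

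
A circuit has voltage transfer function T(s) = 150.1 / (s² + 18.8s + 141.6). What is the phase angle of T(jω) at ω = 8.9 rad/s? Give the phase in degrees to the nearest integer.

-70°

∠[(j8.9)² + 18.8(j8.9) + 141.6] = ∠[62.39 + j167.32] = 69.55°
∠T(j8.9) = −69.55° = -69.55°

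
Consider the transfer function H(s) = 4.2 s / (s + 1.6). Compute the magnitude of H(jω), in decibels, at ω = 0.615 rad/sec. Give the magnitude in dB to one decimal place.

|j0.615| = 0.615
|j0.615 + 1.6| = √(0.615² + 1.6²) = 1.714
|H(j0.615)| = 4.2 × 0.615 / 1.714 = 1.5069
20 log₁₀(1.5069) = 3.56 dB

3.6 dB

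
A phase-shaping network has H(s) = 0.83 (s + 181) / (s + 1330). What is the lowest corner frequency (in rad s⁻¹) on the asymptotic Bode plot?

181 rad s⁻¹

Break frequencies occur at each pole and zero magnitude: 181 rad s⁻¹, 1330 rad s⁻¹.
The lowest is 181 rad s⁻¹.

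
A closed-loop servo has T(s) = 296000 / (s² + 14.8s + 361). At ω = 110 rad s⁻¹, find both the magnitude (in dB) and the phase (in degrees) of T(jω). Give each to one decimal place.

|(j110)² + 14.8(j110) + 361| = |-11739 + j1628| = 1.185e+04
|T(j110)| = 296000 / 1.185e+04 = 24.976
20 log₁₀(24.976) = 27.95 dB
∠[(j110)² + 14.8(j110) + 361] = ∠[-11739 + j1628] = 172.10°
∠T(j110) = −172.10° = -172.10°

|T| = 28.0 dB, ∠T = -172.1°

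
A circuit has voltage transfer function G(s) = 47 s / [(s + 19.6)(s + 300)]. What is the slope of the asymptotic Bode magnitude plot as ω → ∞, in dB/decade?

With 1 zero and 2 poles, the high-frequency asymptotic slope is 20 × (1 − 2) = -20 dB/decade.

-20 dB/decade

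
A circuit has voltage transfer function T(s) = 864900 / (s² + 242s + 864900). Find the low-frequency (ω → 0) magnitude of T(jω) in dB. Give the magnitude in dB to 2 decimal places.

0.00 dB

T(0) = 864900 / 864900 = 1
20 log₁₀(1) = 0.000 dB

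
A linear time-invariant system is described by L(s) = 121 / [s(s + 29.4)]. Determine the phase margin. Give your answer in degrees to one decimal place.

82.1°

Gain crossover: |L(jω)| = 1 at ω ≈ 4.08 rad/s.
∠L(j4.08) = −90° − arctan(4.08/29.4) ≈ -97.89°
PM = 180° + (-97.89°) = 82.11°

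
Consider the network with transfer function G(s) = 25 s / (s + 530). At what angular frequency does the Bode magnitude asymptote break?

The single real pole at s = −530 gives a corner at ω = 530 rad/sec.

530 rad/sec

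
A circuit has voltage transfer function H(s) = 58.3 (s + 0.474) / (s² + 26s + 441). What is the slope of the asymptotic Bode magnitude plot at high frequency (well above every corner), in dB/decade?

With 1 zero and 2 poles, the high-frequency asymptotic slope is 20 × (1 − 2) = -20 dB/decade.

-20 dB/decade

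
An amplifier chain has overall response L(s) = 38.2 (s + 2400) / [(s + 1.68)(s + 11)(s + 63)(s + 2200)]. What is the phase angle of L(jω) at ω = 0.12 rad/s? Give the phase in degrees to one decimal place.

-4.8 deg

∠(j0.12 + 2400) = arctan(0.12/2400) = 0.00°
∠(j0.12 + 1.68) = arctan(0.12/1.68) = 4.09°
∠(j0.12 + 11) = arctan(0.12/11) = 0.63°
∠(j0.12 + 63) = arctan(0.12/63) = 0.11°
∠(j0.12 + 2200) = arctan(0.12/2200) = 0.00°
∠L(j0.12) = 0.00° − (4.09° + 0.63° + 0.11° + 0.00°) = -4.82°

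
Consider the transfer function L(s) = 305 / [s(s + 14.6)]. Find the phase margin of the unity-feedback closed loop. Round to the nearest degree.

45 deg

Gain crossover: |L(jω)| = 1 at ω ≈ 14.7 rad/sec.
∠L(j14.7) = −90° − arctan(14.7/14.6) ≈ -135.22°
PM = 180° + (-135.22°) = 44.78°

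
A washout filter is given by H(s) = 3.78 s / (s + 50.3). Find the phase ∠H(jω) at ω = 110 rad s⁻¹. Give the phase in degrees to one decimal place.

24.6°

∠(j110) = 90.00°
∠(j110 + 50.3) = arctan(110/50.3) = 65.43°
∠H(j110) = 90.00° − 65.43° = 24.57°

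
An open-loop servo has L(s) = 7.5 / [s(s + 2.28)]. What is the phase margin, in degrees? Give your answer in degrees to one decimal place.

44.6 deg

Gain crossover: |L(jω)| = 1 at ω ≈ 2.31 rad/s.
∠L(j2.31) = −90° − arctan(2.31/2.28) ≈ -135.38°
PM = 180° + (-135.38°) = 44.62°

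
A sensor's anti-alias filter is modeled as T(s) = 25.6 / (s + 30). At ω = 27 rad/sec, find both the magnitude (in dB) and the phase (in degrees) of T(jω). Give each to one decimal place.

|j27 + 30| = √(27² + 30²) = 40.36
|T(j27)| = 25.6 / 40.36 = 0.63428
20 log₁₀(0.63428) = -3.95 dB
∠(j27 + 30) = arctan(27/30) = 41.99°
∠T(j27) = −41.99° = -41.99°

|T| = -4.0 dB, ∠T = -42.0°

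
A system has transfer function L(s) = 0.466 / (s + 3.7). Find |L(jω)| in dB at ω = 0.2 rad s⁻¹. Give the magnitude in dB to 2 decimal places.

-18.01 dB

|j0.2 + 3.7| = √(0.2² + 3.7²) = 3.705
|L(j0.2)| = 0.466 / 3.705 = 0.12576
20 log₁₀(0.12576) = -18.009 dB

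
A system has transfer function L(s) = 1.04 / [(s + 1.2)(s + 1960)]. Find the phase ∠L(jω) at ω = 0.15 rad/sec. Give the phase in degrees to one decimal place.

-7.1°

∠(j0.15 + 1.2) = arctan(0.15/1.2) = 7.13°
∠(j0.15 + 1960) = arctan(0.15/1960) = 0.00°
∠L(j0.15) = − (7.13° + 0.00°) = -7.13°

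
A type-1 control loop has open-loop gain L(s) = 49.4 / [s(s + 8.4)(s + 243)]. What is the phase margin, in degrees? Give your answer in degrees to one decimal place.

89.8°

Gain crossover: |L(jω)| = 1 at ω ≈ 0.0242 rad/sec.
∠L(j0.0242) = −90° − arctan(0.0242/8.4) − arctan(0.0242/243) ≈ -90.17°
PM = 180° + (-90.17°) = 89.83°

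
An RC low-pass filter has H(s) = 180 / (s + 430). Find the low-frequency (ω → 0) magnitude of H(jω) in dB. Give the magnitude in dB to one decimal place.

-7.6 dB

H(0) = 180 / 430 = 0.4186
20 log₁₀(0.4186) = -7.56 dB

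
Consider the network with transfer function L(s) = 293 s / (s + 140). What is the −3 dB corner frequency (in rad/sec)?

For a single-pole high-pass, the −3 dB point is at the pole: ω = 140 rad/sec.

140 rad/sec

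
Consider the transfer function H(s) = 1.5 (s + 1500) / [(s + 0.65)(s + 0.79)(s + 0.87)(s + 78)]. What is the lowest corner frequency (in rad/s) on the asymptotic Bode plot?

0.65 rad/s

Break frequencies occur at each pole and zero magnitude: 0.65 rad/s, 0.79 rad/s, 0.87 rad/s, 78 rad/s, 1500 rad/s.
The lowest is 0.65 rad/s.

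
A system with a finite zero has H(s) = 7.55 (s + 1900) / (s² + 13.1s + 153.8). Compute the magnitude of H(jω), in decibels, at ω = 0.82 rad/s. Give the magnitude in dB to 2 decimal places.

39.41 dB

|j0.82 + 1900| = √(0.82² + 1900²) = 1900
|(j0.82)² + 13.1(j0.82) + 153.8| = |153.13 + j10.742| = 153.5
|H(j0.82)| = 7.55 × 1900 / 153.5 = 93.45
20 log₁₀(93.45) = 39.412 dB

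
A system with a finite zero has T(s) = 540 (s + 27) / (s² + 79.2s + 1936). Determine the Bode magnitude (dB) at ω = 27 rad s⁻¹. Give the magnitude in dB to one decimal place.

|j27 + 27| = √(27² + 27²) = 38.18
|(j27)² + 79.2(j27) + 1936| = |1207 + j2138.4| = 2456
|T(j27)| = 540 × 38.18 / 2456 = 8.3971
20 log₁₀(8.3971) = 18.48 dB

18.5 dB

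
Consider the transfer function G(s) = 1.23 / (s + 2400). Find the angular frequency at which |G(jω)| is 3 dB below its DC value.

For a single-pole low-pass, the −3 dB point is at the pole: ω = 2400 rad/s.

2400 rad/s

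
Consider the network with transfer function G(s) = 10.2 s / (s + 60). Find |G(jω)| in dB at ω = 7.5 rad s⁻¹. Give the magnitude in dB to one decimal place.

|j7.5| = 7.5
|j7.5 + 60| = √(7.5² + 60²) = 60.47
|G(j7.5)| = 10.2 × 7.5 / 60.47 = 1.2652
20 log₁₀(1.2652) = 2.04 dB

2.0 dB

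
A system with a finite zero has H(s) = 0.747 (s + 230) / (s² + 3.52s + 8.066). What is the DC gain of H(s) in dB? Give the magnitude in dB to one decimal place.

26.6 dB

H(0) = 0.747 × 230 / 8.066 = 21.301
20 log₁₀(21.301) = 26.57 dB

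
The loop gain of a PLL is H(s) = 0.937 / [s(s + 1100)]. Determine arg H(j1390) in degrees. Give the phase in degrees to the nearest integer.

∠(j1390 + 1100) = arctan(1390/1100) = 51.64°
∠(j1390) = 90.00°
∠H(j1390) = − (51.64° + 90.00°) = -141.64°

-142°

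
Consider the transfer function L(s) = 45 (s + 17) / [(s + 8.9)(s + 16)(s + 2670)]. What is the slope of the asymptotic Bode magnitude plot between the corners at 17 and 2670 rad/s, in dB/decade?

In this band the factors already past their corner are: zero at 17, pole at 8.9, pole at 16; net slope = -20 dB/decade.

-20 dB/decade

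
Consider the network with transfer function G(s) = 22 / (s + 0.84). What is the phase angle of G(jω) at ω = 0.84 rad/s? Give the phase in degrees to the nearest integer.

-45°

∠(j0.84 + 0.84) = arctan(0.84/0.84) = 45.00°
∠G(j0.84) = −45.00° = -45.00°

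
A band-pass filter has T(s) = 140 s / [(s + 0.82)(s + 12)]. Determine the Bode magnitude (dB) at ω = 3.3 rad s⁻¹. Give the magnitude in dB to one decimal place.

20.8 dB

|j3.3| = 3.3
|j3.3 + 0.82| = √(3.3² + 0.82²) = 3.4
|j3.3 + 12| = √(3.3² + 12²) = 12.45
|T(j3.3)| = 140 × 3.3 / (3.4 × 12.45) = 10.917
20 log₁₀(10.917) = 20.76 dB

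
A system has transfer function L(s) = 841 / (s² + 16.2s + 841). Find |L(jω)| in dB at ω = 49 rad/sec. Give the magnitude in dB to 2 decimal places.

-6.37 dB

|(j49)² + 16.2(j49) + 841| = |-1560 + j793.8| = 1750
|L(j49)| = 841 / 1750 = 0.48048
20 log₁₀(0.48048) = -6.367 dB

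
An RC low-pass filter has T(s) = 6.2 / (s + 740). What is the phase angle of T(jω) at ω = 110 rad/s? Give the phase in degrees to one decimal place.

∠(j110 + 740) = arctan(110/740) = 8.46°
∠T(j110) = −8.46° = -8.46°

-8.5°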